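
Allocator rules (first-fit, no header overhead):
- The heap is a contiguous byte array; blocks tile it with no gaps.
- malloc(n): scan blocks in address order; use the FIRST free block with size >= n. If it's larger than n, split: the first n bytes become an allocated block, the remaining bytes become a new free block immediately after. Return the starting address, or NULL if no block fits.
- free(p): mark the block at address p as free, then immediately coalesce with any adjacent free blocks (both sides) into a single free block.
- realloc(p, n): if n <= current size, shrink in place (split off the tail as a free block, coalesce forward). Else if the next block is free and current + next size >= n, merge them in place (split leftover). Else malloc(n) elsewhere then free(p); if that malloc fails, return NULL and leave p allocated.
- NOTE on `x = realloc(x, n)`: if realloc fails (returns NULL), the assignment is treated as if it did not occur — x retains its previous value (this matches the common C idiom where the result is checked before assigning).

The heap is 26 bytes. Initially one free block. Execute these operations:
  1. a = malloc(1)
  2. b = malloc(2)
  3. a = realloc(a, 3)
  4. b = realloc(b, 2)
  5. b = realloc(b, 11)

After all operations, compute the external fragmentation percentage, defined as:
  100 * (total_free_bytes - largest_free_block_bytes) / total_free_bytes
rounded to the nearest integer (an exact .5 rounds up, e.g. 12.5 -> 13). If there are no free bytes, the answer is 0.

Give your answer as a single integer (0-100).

Answer: 25

Derivation:
Op 1: a = malloc(1) -> a = 0; heap: [0-0 ALLOC][1-25 FREE]
Op 2: b = malloc(2) -> b = 1; heap: [0-0 ALLOC][1-2 ALLOC][3-25 FREE]
Op 3: a = realloc(a, 3) -> a = 3; heap: [0-0 FREE][1-2 ALLOC][3-5 ALLOC][6-25 FREE]
Op 4: b = realloc(b, 2) -> b = 1; heap: [0-0 FREE][1-2 ALLOC][3-5 ALLOC][6-25 FREE]
Op 5: b = realloc(b, 11) -> b = 6; heap: [0-2 FREE][3-5 ALLOC][6-16 ALLOC][17-25 FREE]
Free blocks: [3 9] total_free=12 largest=9 -> 100*(12-9)/12 = 300/12 = 25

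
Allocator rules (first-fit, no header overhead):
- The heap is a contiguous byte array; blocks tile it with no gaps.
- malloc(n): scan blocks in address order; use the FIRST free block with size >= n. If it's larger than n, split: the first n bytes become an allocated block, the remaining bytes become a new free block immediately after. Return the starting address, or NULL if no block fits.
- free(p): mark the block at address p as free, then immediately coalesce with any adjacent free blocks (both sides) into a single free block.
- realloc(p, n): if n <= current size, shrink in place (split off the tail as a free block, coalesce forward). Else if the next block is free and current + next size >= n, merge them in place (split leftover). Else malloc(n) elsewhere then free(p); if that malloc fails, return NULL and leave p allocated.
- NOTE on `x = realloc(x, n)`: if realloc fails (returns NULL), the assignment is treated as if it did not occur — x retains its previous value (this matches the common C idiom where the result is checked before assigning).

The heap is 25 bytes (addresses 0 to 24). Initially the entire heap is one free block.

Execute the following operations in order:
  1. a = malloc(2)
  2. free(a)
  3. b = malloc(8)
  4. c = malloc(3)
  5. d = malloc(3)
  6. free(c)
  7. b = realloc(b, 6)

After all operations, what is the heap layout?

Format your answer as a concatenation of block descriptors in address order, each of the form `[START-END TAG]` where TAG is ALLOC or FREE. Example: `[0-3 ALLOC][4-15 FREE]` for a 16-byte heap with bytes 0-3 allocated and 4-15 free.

Op 1: a = malloc(2) -> a = 0; heap: [0-1 ALLOC][2-24 FREE]
Op 2: free(a) -> (freed a); heap: [0-24 FREE]
Op 3: b = malloc(8) -> b = 0; heap: [0-7 ALLOC][8-24 FREE]
Op 4: c = malloc(3) -> c = 8; heap: [0-7 ALLOC][8-10 ALLOC][11-24 FREE]
Op 5: d = malloc(3) -> d = 11; heap: [0-7 ALLOC][8-10 ALLOC][11-13 ALLOC][14-24 FREE]
Op 6: free(c) -> (freed c); heap: [0-7 ALLOC][8-10 FREE][11-13 ALLOC][14-24 FREE]
Op 7: b = realloc(b, 6) -> b = 0; heap: [0-5 ALLOC][6-10 FREE][11-13 ALLOC][14-24 FREE]

Answer: [0-5 ALLOC][6-10 FREE][11-13 ALLOC][14-24 FREE]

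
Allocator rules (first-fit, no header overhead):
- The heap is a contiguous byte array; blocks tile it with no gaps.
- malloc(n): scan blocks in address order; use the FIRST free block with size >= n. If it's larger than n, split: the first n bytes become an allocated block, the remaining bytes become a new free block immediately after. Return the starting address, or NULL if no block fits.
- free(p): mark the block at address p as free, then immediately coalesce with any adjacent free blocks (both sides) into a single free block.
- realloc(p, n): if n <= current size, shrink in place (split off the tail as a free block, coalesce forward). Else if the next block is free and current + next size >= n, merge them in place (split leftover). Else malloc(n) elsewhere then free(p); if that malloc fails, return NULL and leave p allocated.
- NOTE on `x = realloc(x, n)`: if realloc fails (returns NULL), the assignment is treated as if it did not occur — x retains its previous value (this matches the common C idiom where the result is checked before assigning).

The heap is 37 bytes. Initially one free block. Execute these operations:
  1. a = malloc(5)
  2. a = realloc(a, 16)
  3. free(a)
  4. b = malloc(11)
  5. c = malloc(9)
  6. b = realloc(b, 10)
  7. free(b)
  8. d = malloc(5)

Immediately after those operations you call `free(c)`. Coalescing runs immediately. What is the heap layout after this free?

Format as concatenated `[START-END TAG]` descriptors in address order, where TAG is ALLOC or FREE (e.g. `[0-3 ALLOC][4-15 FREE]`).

Answer: [0-4 ALLOC][5-36 FREE]

Derivation:
Op 1: a = malloc(5) -> a = 0; heap: [0-4 ALLOC][5-36 FREE]
Op 2: a = realloc(a, 16) -> a = 0; heap: [0-15 ALLOC][16-36 FREE]
Op 3: free(a) -> (freed a); heap: [0-36 FREE]
Op 4: b = malloc(11) -> b = 0; heap: [0-10 ALLOC][11-36 FREE]
Op 5: c = malloc(9) -> c = 11; heap: [0-10 ALLOC][11-19 ALLOC][20-36 FREE]
Op 6: b = realloc(b, 10) -> b = 0; heap: [0-9 ALLOC][10-10 FREE][11-19 ALLOC][20-36 FREE]
Op 7: free(b) -> (freed b); heap: [0-10 FREE][11-19 ALLOC][20-36 FREE]
Op 8: d = malloc(5) -> d = 0; heap: [0-4 ALLOC][5-10 FREE][11-19 ALLOC][20-36 FREE]
free(c): c = 11 -> block [11-19 ALLOC]; mark free, coalesce with adjacent free neighbors -> [0-4 ALLOC][5-36 FREE]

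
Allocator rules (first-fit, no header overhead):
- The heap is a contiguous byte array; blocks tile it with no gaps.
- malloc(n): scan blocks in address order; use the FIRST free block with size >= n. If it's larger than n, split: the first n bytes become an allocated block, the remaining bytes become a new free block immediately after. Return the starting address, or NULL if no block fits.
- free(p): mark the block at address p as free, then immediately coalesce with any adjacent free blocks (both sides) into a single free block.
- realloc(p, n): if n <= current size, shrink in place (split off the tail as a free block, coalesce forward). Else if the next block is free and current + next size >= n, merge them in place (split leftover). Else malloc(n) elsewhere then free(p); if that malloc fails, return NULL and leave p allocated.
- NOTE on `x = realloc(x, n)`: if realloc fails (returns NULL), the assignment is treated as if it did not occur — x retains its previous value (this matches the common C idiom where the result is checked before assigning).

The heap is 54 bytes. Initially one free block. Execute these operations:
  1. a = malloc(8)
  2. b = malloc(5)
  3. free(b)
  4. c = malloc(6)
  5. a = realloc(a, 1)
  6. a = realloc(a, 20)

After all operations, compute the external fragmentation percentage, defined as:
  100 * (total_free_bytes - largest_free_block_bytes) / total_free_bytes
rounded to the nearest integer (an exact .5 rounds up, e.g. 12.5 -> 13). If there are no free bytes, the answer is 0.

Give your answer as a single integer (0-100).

Answer: 29

Derivation:
Op 1: a = malloc(8) -> a = 0; heap: [0-7 ALLOC][8-53 FREE]
Op 2: b = malloc(5) -> b = 8; heap: [0-7 ALLOC][8-12 ALLOC][13-53 FREE]
Op 3: free(b) -> (freed b); heap: [0-7 ALLOC][8-53 FREE]
Op 4: c = malloc(6) -> c = 8; heap: [0-7 ALLOC][8-13 ALLOC][14-53 FREE]
Op 5: a = realloc(a, 1) -> a = 0; heap: [0-0 ALLOC][1-7 FREE][8-13 ALLOC][14-53 FREE]
Op 6: a = realloc(a, 20) -> a = 14; heap: [0-7 FREE][8-13 ALLOC][14-33 ALLOC][34-53 FREE]
Free blocks: [8 20] total_free=28 largest=20 -> 100*(28-20)/28 = 800/28 ≈ 28.571 -> rounds to 29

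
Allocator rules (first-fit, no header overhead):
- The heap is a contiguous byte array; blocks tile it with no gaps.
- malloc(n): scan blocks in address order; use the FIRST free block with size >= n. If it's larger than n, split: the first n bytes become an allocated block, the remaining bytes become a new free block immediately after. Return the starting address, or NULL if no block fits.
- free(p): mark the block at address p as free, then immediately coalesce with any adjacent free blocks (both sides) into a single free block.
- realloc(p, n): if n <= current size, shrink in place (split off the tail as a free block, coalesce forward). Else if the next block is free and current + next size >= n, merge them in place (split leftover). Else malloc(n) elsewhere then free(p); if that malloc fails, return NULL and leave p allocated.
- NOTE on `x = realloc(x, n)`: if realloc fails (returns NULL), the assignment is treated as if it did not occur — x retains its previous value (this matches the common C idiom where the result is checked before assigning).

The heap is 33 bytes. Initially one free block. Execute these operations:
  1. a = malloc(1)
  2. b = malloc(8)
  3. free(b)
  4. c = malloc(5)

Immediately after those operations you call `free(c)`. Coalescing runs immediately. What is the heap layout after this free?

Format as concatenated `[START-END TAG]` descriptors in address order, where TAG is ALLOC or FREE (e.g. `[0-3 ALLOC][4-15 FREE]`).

Answer: [0-0 ALLOC][1-32 FREE]

Derivation:
Op 1: a = malloc(1) -> a = 0; heap: [0-0 ALLOC][1-32 FREE]
Op 2: b = malloc(8) -> b = 1; heap: [0-0 ALLOC][1-8 ALLOC][9-32 FREE]
Op 3: free(b) -> (freed b); heap: [0-0 ALLOC][1-32 FREE]
Op 4: c = malloc(5) -> c = 1; heap: [0-0 ALLOC][1-5 ALLOC][6-32 FREE]
free(c): c = 1 -> block [1-5 ALLOC]; mark free, coalesce with adjacent free neighbors -> [0-0 ALLOC][1-32 FREE]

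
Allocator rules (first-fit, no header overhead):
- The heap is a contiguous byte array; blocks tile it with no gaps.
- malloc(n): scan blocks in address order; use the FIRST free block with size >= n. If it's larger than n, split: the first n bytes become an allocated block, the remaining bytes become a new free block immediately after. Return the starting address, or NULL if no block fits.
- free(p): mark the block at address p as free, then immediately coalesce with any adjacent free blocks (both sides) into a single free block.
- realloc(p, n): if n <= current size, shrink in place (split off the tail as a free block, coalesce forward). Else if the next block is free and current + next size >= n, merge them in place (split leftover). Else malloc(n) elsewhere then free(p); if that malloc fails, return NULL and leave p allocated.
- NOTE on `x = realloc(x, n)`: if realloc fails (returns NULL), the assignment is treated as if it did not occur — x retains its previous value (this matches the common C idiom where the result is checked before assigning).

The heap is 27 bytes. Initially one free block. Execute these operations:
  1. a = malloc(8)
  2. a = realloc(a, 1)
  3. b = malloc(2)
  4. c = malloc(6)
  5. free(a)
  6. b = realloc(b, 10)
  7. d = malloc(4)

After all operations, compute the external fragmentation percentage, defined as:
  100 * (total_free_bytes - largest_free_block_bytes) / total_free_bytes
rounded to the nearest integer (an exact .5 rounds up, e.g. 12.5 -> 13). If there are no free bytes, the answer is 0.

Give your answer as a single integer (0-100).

Op 1: a = malloc(8) -> a = 0; heap: [0-7 ALLOC][8-26 FREE]
Op 2: a = realloc(a, 1) -> a = 0; heap: [0-0 ALLOC][1-26 FREE]
Op 3: b = malloc(2) -> b = 1; heap: [0-0 ALLOC][1-2 ALLOC][3-26 FREE]
Op 4: c = malloc(6) -> c = 3; heap: [0-0 ALLOC][1-2 ALLOC][3-8 ALLOC][9-26 FREE]
Op 5: free(a) -> (freed a); heap: [0-0 FREE][1-2 ALLOC][3-8 ALLOC][9-26 FREE]
Op 6: b = realloc(b, 10) -> b = 9; heap: [0-2 FREE][3-8 ALLOC][9-18 ALLOC][19-26 FREE]
Op 7: d = malloc(4) -> d = 19; heap: [0-2 FREE][3-8 ALLOC][9-18 ALLOC][19-22 ALLOC][23-26 FREE]
Free blocks: [3 4] total_free=7 largest=4 -> 100*(7-4)/7 = 300/7 ≈ 42.857 -> rounds to 43

Answer: 43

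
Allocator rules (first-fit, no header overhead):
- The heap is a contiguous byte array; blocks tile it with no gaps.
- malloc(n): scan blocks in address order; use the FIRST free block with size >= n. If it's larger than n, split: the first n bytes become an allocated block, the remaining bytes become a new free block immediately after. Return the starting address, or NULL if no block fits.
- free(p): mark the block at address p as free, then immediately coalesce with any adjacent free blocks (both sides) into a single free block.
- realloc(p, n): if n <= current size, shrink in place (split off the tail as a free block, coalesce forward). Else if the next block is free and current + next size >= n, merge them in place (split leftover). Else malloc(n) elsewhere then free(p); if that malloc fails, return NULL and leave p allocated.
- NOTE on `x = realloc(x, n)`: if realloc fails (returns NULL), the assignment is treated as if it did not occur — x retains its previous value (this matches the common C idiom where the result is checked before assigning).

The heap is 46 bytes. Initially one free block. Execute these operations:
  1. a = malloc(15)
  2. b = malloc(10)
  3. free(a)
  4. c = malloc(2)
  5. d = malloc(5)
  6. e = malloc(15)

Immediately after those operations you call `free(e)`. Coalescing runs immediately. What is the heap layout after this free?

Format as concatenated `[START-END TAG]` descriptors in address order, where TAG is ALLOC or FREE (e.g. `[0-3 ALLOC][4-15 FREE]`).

Op 1: a = malloc(15) -> a = 0; heap: [0-14 ALLOC][15-45 FREE]
Op 2: b = malloc(10) -> b = 15; heap: [0-14 ALLOC][15-24 ALLOC][25-45 FREE]
Op 3: free(a) -> (freed a); heap: [0-14 FREE][15-24 ALLOC][25-45 FREE]
Op 4: c = malloc(2) -> c = 0; heap: [0-1 ALLOC][2-14 FREE][15-24 ALLOC][25-45 FREE]
Op 5: d = malloc(5) -> d = 2; heap: [0-1 ALLOC][2-6 ALLOC][7-14 FREE][15-24 ALLOC][25-45 FREE]
Op 6: e = malloc(15) -> e = 25; heap: [0-1 ALLOC][2-6 ALLOC][7-14 FREE][15-24 ALLOC][25-39 ALLOC][40-45 FREE]
free(e): e = 25 -> block [25-39 ALLOC]; mark free, coalesce with adjacent free neighbors -> [0-1 ALLOC][2-6 ALLOC][7-14 FREE][15-24 ALLOC][25-45 FREE]

Answer: [0-1 ALLOC][2-6 ALLOC][7-14 FREE][15-24 ALLOC][25-45 FREE]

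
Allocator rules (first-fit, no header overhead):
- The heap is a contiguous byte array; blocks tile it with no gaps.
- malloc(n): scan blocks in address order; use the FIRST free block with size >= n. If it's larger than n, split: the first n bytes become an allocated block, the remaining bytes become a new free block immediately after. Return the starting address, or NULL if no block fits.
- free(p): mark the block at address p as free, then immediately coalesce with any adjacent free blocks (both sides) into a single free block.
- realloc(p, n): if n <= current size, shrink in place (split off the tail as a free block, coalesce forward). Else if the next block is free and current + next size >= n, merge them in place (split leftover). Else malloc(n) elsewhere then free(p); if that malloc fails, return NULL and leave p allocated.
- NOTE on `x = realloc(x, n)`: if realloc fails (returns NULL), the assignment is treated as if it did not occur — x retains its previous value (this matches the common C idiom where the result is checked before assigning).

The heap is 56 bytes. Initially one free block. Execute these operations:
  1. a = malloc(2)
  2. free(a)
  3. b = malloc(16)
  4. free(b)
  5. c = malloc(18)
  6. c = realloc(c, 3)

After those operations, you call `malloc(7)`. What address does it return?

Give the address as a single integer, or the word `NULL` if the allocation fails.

Answer: 3

Derivation:
Op 1: a = malloc(2) -> a = 0; heap: [0-1 ALLOC][2-55 FREE]
Op 2: free(a) -> (freed a); heap: [0-55 FREE]
Op 3: b = malloc(16) -> b = 0; heap: [0-15 ALLOC][16-55 FREE]
Op 4: free(b) -> (freed b); heap: [0-55 FREE]
Op 5: c = malloc(18) -> c = 0; heap: [0-17 ALLOC][18-55 FREE]
Op 6: c = realloc(c, 3) -> c = 0; heap: [0-2 ALLOC][3-55 FREE]
malloc(7): first-fit scan over [0-2 ALLOC][3-55 FREE] -> 3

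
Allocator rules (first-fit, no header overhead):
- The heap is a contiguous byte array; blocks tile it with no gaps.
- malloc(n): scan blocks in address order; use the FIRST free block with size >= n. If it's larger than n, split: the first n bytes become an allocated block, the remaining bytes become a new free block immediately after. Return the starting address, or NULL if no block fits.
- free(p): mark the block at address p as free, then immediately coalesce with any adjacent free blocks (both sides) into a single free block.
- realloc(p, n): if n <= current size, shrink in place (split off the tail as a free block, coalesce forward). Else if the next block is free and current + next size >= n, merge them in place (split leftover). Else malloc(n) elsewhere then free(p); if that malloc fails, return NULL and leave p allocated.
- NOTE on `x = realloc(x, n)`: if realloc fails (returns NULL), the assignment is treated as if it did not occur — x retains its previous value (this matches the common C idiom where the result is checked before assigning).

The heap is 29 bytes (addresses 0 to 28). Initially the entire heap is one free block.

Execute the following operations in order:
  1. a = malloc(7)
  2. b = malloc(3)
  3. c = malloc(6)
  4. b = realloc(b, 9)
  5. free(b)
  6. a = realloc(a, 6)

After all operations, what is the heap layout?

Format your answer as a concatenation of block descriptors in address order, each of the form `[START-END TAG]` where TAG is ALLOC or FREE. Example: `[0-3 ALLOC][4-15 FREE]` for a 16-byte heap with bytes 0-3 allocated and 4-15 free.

Answer: [0-5 ALLOC][6-9 FREE][10-15 ALLOC][16-28 FREE]

Derivation:
Op 1: a = malloc(7) -> a = 0; heap: [0-6 ALLOC][7-28 FREE]
Op 2: b = malloc(3) -> b = 7; heap: [0-6 ALLOC][7-9 ALLOC][10-28 FREE]
Op 3: c = malloc(6) -> c = 10; heap: [0-6 ALLOC][7-9 ALLOC][10-15 ALLOC][16-28 FREE]
Op 4: b = realloc(b, 9) -> b = 16; heap: [0-6 ALLOC][7-9 FREE][10-15 ALLOC][16-24 ALLOC][25-28 FREE]
Op 5: free(b) -> (freed b); heap: [0-6 ALLOC][7-9 FREE][10-15 ALLOC][16-28 FREE]
Op 6: a = realloc(a, 6) -> a = 0; heap: [0-5 ALLOC][6-9 FREE][10-15 ALLOC][16-28 FREE]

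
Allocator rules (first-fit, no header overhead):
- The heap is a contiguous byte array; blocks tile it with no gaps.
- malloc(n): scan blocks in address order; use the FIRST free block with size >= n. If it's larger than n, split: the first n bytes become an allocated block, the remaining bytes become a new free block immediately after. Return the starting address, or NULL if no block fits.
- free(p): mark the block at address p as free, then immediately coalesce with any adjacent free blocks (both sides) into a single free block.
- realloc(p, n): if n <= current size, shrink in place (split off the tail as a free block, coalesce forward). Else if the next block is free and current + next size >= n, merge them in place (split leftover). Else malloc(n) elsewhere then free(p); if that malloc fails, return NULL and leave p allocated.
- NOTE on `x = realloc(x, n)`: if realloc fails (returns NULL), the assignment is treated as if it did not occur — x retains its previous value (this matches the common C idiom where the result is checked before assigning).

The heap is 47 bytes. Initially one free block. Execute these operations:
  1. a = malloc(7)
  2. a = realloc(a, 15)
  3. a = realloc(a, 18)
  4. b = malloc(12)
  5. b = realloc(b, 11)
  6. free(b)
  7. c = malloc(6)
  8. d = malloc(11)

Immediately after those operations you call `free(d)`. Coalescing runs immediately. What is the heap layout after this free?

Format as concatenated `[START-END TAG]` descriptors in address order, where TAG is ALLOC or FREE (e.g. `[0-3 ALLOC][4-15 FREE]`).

Op 1: a = malloc(7) -> a = 0; heap: [0-6 ALLOC][7-46 FREE]
Op 2: a = realloc(a, 15) -> a = 0; heap: [0-14 ALLOC][15-46 FREE]
Op 3: a = realloc(a, 18) -> a = 0; heap: [0-17 ALLOC][18-46 FREE]
Op 4: b = malloc(12) -> b = 18; heap: [0-17 ALLOC][18-29 ALLOC][30-46 FREE]
Op 5: b = realloc(b, 11) -> b = 18; heap: [0-17 ALLOC][18-28 ALLOC][29-46 FREE]
Op 6: free(b) -> (freed b); heap: [0-17 ALLOC][18-46 FREE]
Op 7: c = malloc(6) -> c = 18; heap: [0-17 ALLOC][18-23 ALLOC][24-46 FREE]
Op 8: d = malloc(11) -> d = 24; heap: [0-17 ALLOC][18-23 ALLOC][24-34 ALLOC][35-46 FREE]
free(d): d = 24 -> block [24-34 ALLOC]; mark free, coalesce with adjacent free neighbors -> [0-17 ALLOC][18-23 ALLOC][24-46 FREE]

Answer: [0-17 ALLOC][18-23 ALLOC][24-46 FREE]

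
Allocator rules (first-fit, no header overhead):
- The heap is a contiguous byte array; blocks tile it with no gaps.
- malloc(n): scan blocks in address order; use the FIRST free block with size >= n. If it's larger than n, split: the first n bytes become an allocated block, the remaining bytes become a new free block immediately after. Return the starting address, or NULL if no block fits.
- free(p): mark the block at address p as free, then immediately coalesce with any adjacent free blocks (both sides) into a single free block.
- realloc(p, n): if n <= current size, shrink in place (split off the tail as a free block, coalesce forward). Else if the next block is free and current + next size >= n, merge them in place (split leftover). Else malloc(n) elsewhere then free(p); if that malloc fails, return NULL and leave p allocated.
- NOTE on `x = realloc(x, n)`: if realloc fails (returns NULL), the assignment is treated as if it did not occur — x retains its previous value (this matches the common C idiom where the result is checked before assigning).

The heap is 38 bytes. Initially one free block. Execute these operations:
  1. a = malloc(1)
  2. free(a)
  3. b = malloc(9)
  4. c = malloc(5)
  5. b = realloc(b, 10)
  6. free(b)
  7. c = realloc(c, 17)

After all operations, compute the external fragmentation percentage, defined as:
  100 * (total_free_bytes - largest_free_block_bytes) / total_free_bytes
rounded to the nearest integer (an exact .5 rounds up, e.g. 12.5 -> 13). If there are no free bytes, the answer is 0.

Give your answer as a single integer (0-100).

Op 1: a = malloc(1) -> a = 0; heap: [0-0 ALLOC][1-37 FREE]
Op 2: free(a) -> (freed a); heap: [0-37 FREE]
Op 3: b = malloc(9) -> b = 0; heap: [0-8 ALLOC][9-37 FREE]
Op 4: c = malloc(5) -> c = 9; heap: [0-8 ALLOC][9-13 ALLOC][14-37 FREE]
Op 5: b = realloc(b, 10) -> b = 14; heap: [0-8 FREE][9-13 ALLOC][14-23 ALLOC][24-37 FREE]
Op 6: free(b) -> (freed b); heap: [0-8 FREE][9-13 ALLOC][14-37 FREE]
Op 7: c = realloc(c, 17) -> c = 9; heap: [0-8 FREE][9-25 ALLOC][26-37 FREE]
Free blocks: [9 12] total_free=21 largest=12 -> 100*(21-12)/21 = 900/21 ≈ 42.857 -> rounds to 43

Answer: 43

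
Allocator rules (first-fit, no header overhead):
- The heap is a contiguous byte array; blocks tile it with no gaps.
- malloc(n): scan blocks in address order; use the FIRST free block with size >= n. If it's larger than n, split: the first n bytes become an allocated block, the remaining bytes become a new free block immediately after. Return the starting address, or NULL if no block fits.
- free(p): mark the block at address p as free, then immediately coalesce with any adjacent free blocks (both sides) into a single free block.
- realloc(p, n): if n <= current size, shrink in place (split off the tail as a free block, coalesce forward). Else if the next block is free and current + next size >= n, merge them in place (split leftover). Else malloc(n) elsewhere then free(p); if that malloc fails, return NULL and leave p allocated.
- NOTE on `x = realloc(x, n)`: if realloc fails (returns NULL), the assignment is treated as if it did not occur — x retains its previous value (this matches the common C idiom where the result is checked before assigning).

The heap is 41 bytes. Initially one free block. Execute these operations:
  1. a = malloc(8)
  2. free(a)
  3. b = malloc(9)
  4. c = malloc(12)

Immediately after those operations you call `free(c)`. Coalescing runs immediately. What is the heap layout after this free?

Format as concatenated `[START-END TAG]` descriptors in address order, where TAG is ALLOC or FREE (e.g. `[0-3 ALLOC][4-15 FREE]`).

Op 1: a = malloc(8) -> a = 0; heap: [0-7 ALLOC][8-40 FREE]
Op 2: free(a) -> (freed a); heap: [0-40 FREE]
Op 3: b = malloc(9) -> b = 0; heap: [0-8 ALLOC][9-40 FREE]
Op 4: c = malloc(12) -> c = 9; heap: [0-8 ALLOC][9-20 ALLOC][21-40 FREE]
free(c): c = 9 -> block [9-20 ALLOC]; mark free, coalesce with adjacent free neighbors -> [0-8 ALLOC][9-40 FREE]

Answer: [0-8 ALLOC][9-40 FREE]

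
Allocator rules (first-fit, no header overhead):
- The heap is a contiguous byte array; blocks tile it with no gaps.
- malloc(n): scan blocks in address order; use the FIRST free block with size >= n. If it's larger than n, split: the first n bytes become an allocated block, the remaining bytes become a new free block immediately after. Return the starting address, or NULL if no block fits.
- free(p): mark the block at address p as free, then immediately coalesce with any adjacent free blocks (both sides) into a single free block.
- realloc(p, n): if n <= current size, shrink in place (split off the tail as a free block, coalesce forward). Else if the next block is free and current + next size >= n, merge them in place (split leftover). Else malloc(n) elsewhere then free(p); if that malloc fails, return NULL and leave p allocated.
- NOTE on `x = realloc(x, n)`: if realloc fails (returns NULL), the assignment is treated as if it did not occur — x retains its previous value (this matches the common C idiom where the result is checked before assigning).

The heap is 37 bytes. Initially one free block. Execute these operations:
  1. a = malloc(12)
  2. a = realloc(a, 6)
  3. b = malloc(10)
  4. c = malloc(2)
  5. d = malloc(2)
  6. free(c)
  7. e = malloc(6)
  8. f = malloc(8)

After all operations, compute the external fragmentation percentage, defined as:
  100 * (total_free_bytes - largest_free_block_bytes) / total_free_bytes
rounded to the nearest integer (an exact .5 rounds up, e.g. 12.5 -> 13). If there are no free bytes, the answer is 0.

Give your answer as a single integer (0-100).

Answer: 40

Derivation:
Op 1: a = malloc(12) -> a = 0; heap: [0-11 ALLOC][12-36 FREE]
Op 2: a = realloc(a, 6) -> a = 0; heap: [0-5 ALLOC][6-36 FREE]
Op 3: b = malloc(10) -> b = 6; heap: [0-5 ALLOC][6-15 ALLOC][16-36 FREE]
Op 4: c = malloc(2) -> c = 16; heap: [0-5 ALLOC][6-15 ALLOC][16-17 ALLOC][18-36 FREE]
Op 5: d = malloc(2) -> d = 18; heap: [0-5 ALLOC][6-15 ALLOC][16-17 ALLOC][18-19 ALLOC][20-36 FREE]
Op 6: free(c) -> (freed c); heap: [0-5 ALLOC][6-15 ALLOC][16-17 FREE][18-19 ALLOC][20-36 FREE]
Op 7: e = malloc(6) -> e = 20; heap: [0-5 ALLOC][6-15 ALLOC][16-17 FREE][18-19 ALLOC][20-25 ALLOC][26-36 FREE]
Op 8: f = malloc(8) -> f = 26; heap: [0-5 ALLOC][6-15 ALLOC][16-17 FREE][18-19 ALLOC][20-25 ALLOC][26-33 ALLOC][34-36 FREE]
Free blocks: [2 3] total_free=5 largest=3 -> 100*(5-3)/5 = 200/5 = 40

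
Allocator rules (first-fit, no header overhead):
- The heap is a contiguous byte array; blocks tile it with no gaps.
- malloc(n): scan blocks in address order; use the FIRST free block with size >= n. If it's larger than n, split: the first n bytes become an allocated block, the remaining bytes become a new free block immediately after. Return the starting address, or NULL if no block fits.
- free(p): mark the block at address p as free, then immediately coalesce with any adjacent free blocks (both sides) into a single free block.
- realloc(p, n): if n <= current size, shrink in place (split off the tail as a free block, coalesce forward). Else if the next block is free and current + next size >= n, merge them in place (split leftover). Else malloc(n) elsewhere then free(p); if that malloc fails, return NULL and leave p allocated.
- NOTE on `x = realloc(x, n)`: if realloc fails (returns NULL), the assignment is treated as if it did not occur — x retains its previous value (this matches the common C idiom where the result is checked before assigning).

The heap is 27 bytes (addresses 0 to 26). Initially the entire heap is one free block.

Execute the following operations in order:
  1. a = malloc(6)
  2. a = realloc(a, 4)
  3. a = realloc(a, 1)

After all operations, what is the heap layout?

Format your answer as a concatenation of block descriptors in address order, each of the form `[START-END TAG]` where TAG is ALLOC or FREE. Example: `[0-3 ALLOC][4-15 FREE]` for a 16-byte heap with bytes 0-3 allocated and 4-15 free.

Answer: [0-0 ALLOC][1-26 FREE]

Derivation:
Op 1: a = malloc(6) -> a = 0; heap: [0-5 ALLOC][6-26 FREE]
Op 2: a = realloc(a, 4) -> a = 0; heap: [0-3 ALLOC][4-26 FREE]
Op 3: a = realloc(a, 1) -> a = 0; heap: [0-0 ALLOC][1-26 FREE]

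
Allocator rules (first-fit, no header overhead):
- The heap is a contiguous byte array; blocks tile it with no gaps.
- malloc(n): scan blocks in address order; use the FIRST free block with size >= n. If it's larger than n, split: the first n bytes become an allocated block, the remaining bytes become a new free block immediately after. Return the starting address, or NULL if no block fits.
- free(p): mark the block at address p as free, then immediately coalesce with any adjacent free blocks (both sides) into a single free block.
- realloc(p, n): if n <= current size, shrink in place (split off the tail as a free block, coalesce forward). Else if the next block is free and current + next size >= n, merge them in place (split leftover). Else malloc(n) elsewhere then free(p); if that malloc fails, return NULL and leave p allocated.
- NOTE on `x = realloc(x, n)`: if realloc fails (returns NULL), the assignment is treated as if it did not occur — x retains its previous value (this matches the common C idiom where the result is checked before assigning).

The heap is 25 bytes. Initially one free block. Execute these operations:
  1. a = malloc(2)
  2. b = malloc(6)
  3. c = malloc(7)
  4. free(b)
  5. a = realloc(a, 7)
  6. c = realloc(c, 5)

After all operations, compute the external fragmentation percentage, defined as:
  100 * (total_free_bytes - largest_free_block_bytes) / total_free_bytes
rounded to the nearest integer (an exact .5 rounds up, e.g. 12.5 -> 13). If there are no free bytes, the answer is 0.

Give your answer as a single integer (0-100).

Answer: 8

Derivation:
Op 1: a = malloc(2) -> a = 0; heap: [0-1 ALLOC][2-24 FREE]
Op 2: b = malloc(6) -> b = 2; heap: [0-1 ALLOC][2-7 ALLOC][8-24 FREE]
Op 3: c = malloc(7) -> c = 8; heap: [0-1 ALLOC][2-7 ALLOC][8-14 ALLOC][15-24 FREE]
Op 4: free(b) -> (freed b); heap: [0-1 ALLOC][2-7 FREE][8-14 ALLOC][15-24 FREE]
Op 5: a = realloc(a, 7) -> a = 0; heap: [0-6 ALLOC][7-7 FREE][8-14 ALLOC][15-24 FREE]
Op 6: c = realloc(c, 5) -> c = 8; heap: [0-6 ALLOC][7-7 FREE][8-12 ALLOC][13-24 FREE]
Free blocks: [1 12] total_free=13 largest=12 -> 100*(13-12)/13 = 100/13 ≈ 7.692 -> rounds to 8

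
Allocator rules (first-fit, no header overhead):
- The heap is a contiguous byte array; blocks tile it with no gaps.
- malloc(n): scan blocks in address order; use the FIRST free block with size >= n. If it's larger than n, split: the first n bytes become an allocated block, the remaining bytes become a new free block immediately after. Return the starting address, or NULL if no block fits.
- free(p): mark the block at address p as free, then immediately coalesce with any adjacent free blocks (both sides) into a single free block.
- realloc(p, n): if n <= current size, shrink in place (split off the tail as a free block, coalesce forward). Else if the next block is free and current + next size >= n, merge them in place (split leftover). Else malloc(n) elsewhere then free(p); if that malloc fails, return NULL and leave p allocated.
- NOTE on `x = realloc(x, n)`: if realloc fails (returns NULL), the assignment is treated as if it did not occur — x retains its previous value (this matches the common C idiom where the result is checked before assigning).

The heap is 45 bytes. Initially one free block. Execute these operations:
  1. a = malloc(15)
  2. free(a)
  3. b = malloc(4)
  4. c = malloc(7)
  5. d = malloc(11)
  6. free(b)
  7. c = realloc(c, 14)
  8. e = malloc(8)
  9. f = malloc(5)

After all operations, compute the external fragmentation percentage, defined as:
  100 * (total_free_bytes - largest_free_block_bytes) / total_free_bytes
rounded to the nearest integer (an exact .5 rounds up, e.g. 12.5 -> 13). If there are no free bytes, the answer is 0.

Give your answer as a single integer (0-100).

Answer: 43

Derivation:
Op 1: a = malloc(15) -> a = 0; heap: [0-14 ALLOC][15-44 FREE]
Op 2: free(a) -> (freed a); heap: [0-44 FREE]
Op 3: b = malloc(4) -> b = 0; heap: [0-3 ALLOC][4-44 FREE]
Op 4: c = malloc(7) -> c = 4; heap: [0-3 ALLOC][4-10 ALLOC][11-44 FREE]
Op 5: d = malloc(11) -> d = 11; heap: [0-3 ALLOC][4-10 ALLOC][11-21 ALLOC][22-44 FREE]
Op 6: free(b) -> (freed b); heap: [0-3 FREE][4-10 ALLOC][11-21 ALLOC][22-44 FREE]
Op 7: c = realloc(c, 14) -> c = 22; heap: [0-10 FREE][11-21 ALLOC][22-35 ALLOC][36-44 FREE]
Op 8: e = malloc(8) -> e = 0; heap: [0-7 ALLOC][8-10 FREE][11-21 ALLOC][22-35 ALLOC][36-44 FREE]
Op 9: f = malloc(5) -> f = 36; heap: [0-7 ALLOC][8-10 FREE][11-21 ALLOC][22-35 ALLOC][36-40 ALLOC][41-44 FREE]
Free blocks: [3 4] total_free=7 largest=4 -> 100*(7-4)/7 = 300/7 ≈ 42.857 -> rounds to 43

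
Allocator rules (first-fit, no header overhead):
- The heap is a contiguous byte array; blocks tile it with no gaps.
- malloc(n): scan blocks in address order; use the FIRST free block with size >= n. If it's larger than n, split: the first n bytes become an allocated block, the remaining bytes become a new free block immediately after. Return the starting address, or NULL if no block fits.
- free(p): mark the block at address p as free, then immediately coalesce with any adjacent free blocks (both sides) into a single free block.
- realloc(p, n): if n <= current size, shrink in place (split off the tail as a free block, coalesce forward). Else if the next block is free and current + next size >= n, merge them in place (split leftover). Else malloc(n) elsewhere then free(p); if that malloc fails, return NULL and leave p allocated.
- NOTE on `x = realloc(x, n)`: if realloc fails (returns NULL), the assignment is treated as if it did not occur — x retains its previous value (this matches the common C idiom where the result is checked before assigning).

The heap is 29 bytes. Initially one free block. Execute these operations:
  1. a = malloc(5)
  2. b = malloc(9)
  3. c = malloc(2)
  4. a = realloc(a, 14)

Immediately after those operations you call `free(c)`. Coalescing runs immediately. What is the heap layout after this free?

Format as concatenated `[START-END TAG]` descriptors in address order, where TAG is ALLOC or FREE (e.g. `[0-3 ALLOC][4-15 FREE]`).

Answer: [0-4 ALLOC][5-13 ALLOC][14-28 FREE]

Derivation:
Op 1: a = malloc(5) -> a = 0; heap: [0-4 ALLOC][5-28 FREE]
Op 2: b = malloc(9) -> b = 5; heap: [0-4 ALLOC][5-13 ALLOC][14-28 FREE]
Op 3: c = malloc(2) -> c = 14; heap: [0-4 ALLOC][5-13 ALLOC][14-15 ALLOC][16-28 FREE]
Op 4: a = realloc(a, 14) -> NULL (a unchanged); heap: [0-4 ALLOC][5-13 ALLOC][14-15 ALLOC][16-28 FREE]
free(c): c = 14 -> block [14-15 ALLOC]; mark free, coalesce with adjacent free neighbors -> [0-4 ALLOC][5-13 ALLOC][14-28 FREE]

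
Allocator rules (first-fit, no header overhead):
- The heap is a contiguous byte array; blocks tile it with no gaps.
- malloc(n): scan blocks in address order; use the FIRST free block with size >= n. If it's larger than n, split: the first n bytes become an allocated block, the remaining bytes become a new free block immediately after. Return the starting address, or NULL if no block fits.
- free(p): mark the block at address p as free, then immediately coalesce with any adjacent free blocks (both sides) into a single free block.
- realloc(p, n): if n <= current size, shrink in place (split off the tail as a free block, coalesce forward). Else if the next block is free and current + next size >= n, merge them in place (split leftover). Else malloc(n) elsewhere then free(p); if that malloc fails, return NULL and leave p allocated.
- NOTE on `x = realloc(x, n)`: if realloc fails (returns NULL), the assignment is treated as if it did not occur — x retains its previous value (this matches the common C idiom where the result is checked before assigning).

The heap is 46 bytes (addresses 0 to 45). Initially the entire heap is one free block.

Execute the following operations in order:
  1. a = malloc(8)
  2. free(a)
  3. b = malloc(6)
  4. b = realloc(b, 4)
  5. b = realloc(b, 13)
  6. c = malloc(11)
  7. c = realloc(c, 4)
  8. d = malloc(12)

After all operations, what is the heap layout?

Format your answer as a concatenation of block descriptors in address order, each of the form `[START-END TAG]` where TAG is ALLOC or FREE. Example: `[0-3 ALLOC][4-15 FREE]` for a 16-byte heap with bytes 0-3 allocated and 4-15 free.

Op 1: a = malloc(8) -> a = 0; heap: [0-7 ALLOC][8-45 FREE]
Op 2: free(a) -> (freed a); heap: [0-45 FREE]
Op 3: b = malloc(6) -> b = 0; heap: [0-5 ALLOC][6-45 FREE]
Op 4: b = realloc(b, 4) -> b = 0; heap: [0-3 ALLOC][4-45 FREE]
Op 5: b = realloc(b, 13) -> b = 0; heap: [0-12 ALLOC][13-45 FREE]
Op 6: c = malloc(11) -> c = 13; heap: [0-12 ALLOC][13-23 ALLOC][24-45 FREE]
Op 7: c = realloc(c, 4) -> c = 13; heap: [0-12 ALLOC][13-16 ALLOC][17-45 FREE]
Op 8: d = malloc(12) -> d = 17; heap: [0-12 ALLOC][13-16 ALLOC][17-28 ALLOC][29-45 FREE]

Answer: [0-12 ALLOC][13-16 ALLOC][17-28 ALLOC][29-45 FREE]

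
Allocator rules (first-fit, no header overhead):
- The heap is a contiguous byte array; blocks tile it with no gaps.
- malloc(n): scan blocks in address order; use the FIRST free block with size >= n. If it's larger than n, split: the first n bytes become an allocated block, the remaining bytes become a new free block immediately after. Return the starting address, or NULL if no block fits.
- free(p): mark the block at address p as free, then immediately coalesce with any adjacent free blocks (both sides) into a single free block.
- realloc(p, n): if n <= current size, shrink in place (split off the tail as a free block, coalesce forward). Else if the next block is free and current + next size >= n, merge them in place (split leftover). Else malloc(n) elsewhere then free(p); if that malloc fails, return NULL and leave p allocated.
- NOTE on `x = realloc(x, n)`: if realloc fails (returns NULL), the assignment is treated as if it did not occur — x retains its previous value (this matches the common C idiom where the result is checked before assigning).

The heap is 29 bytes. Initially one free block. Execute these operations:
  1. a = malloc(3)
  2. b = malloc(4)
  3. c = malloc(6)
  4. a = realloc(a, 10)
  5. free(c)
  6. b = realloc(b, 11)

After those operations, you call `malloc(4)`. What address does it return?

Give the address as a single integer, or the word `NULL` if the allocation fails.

Answer: 7

Derivation:
Op 1: a = malloc(3) -> a = 0; heap: [0-2 ALLOC][3-28 FREE]
Op 2: b = malloc(4) -> b = 3; heap: [0-2 ALLOC][3-6 ALLOC][7-28 FREE]
Op 3: c = malloc(6) -> c = 7; heap: [0-2 ALLOC][3-6 ALLOC][7-12 ALLOC][13-28 FREE]
Op 4: a = realloc(a, 10) -> a = 13; heap: [0-2 FREE][3-6 ALLOC][7-12 ALLOC][13-22 ALLOC][23-28 FREE]
Op 5: free(c) -> (freed c); heap: [0-2 FREE][3-6 ALLOC][7-12 FREE][13-22 ALLOC][23-28 FREE]
Op 6: b = realloc(b, 11) -> NULL (b unchanged); heap: [0-2 FREE][3-6 ALLOC][7-12 FREE][13-22 ALLOC][23-28 FREE]
malloc(4): first-fit scan over [0-2 FREE][3-6 ALLOC][7-12 FREE][13-22 ALLOC][23-28 FREE] -> 7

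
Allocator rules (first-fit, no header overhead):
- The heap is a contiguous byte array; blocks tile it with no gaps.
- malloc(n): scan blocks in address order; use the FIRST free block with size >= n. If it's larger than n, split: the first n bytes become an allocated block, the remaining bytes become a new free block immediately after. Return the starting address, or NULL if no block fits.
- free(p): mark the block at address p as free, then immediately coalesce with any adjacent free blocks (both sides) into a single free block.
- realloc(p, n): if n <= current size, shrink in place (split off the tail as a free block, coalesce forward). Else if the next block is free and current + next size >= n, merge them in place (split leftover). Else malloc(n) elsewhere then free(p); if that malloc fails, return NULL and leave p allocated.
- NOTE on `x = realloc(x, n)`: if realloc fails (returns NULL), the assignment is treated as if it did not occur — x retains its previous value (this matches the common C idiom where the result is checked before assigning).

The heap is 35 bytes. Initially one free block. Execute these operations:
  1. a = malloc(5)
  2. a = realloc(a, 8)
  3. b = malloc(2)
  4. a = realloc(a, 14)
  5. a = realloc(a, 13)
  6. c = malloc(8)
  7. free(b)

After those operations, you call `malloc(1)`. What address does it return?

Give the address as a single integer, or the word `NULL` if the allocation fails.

Op 1: a = malloc(5) -> a = 0; heap: [0-4 ALLOC][5-34 FREE]
Op 2: a = realloc(a, 8) -> a = 0; heap: [0-7 ALLOC][8-34 FREE]
Op 3: b = malloc(2) -> b = 8; heap: [0-7 ALLOC][8-9 ALLOC][10-34 FREE]
Op 4: a = realloc(a, 14) -> a = 10; heap: [0-7 FREE][8-9 ALLOC][10-23 ALLOC][24-34 FREE]
Op 5: a = realloc(a, 13) -> a = 10; heap: [0-7 FREE][8-9 ALLOC][10-22 ALLOC][23-34 FREE]
Op 6: c = malloc(8) -> c = 0; heap: [0-7 ALLOC][8-9 ALLOC][10-22 ALLOC][23-34 FREE]
Op 7: free(b) -> (freed b); heap: [0-7 ALLOC][8-9 FREE][10-22 ALLOC][23-34 FREE]
malloc(1): first-fit scan over [0-7 ALLOC][8-9 FREE][10-22 ALLOC][23-34 FREE] -> 8

Answer: 8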